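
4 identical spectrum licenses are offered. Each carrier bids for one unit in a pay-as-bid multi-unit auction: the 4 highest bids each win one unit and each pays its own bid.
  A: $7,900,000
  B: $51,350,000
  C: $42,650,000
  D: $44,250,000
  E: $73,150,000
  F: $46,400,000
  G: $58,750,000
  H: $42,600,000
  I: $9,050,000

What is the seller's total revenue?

Total revenue: $229,650,000

Bids ranked high→low: 73,150,000 (E), 58,750,000 (G), 51,350,000 (B), 46,400,000 (F), 44,250,000 (D), 42,650,000 (C), …
Winners (4 units): E, G, B, F.
Total revenue = 73,150,000 + 58,750,000 + 51,350,000 + 46,400,000 = $229,650,000.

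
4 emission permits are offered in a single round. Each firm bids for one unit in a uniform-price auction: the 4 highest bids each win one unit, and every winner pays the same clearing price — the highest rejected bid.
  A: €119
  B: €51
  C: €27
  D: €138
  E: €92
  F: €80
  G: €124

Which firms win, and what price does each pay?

D, G, A, E; each pays €80

Sorting: 138 (D), 124 (G), 119 (A), 92 (E), 80 (F), 51 (B), …
Winners (4 units): D, G, A, E.
Clearing price = highest rejected bid = €80.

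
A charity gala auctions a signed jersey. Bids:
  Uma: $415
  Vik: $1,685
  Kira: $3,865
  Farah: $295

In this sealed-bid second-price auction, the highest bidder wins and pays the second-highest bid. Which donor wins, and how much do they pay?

Rule: the highest bidder wins and pays the second-highest bid.
Sorting bids: 3,865 (Kira) > 1,685 (Vik) > 415 (Uma) > 295 (Farah)
Kira wins with the highest bid; price is set by the runner-up at $1,685.

Kira pays $1,685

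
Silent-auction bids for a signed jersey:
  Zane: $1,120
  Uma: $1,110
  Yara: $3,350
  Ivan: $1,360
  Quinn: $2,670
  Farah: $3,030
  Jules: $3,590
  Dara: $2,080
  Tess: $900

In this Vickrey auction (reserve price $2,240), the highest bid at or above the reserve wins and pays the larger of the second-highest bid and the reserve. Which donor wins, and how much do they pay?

Vickrey auction (reserve price $2,240): the highest bid at or above the reserve wins and pays the larger of the second-highest bid and the reserve.
Bids in order: 3,590 (Jules) > 3,350 (Yara) > 3,030 (Farah) > 2,670 (Quinn) > 2,080 (Dara) > 1,360 (Ivan) > …
Highest eligible bid: Jules at $3,590.
max(second-highest $3,350, reserve $2,240) = $3,350; the reserve does not bind.

Jules pays $3,350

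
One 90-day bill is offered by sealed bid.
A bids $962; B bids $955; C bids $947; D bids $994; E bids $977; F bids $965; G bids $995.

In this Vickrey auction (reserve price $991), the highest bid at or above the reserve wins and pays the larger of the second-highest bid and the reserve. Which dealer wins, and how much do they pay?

G pays $994

Bids in order: 995 (G) > 994 (D) > 977 (E) > 965 (F) > 962 (A) > 955 (B) > …
G has the top bid at or above the reserve ($995).
max(second-highest $994, reserve $991) = $994; the reserve does not bind.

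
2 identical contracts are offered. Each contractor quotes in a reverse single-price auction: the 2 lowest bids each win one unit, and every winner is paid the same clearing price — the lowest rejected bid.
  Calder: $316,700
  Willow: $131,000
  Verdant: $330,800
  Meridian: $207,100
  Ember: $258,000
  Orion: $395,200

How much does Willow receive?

Willow is paid $258,000

Sorting: 131,000 (Willow), 207,100 (Meridian), 258,000 (Ember), 316,700 (Calder), …
Lowest 2: Willow, Meridian.
Lowest unsuccessful bid: $258,000 → clearing price.
Willow wins → is paid $258,000.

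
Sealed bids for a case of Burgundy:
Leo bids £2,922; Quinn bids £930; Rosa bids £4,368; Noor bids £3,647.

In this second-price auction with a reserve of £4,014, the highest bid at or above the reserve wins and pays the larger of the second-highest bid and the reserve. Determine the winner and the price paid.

Bids in order: 4,368 (Rosa) > 3,647 (Noor) > 2,922 (Leo) > 930 (Quinn)
Rosa has the top bid at or above the reserve (£4,368).
Second-highest bid £3,647 is below the reserve £4,014, so the reserve binds → payment £4,014.

Rosa pays £4,014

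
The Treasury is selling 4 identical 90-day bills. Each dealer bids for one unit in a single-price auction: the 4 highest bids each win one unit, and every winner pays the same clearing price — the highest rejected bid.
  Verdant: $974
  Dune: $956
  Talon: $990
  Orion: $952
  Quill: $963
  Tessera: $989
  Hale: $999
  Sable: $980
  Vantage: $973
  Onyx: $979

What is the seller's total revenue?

Total revenue: $3,916

Bids ranked high→low: 999 (Hale), 990 (Talon), 989 (Tessera), 980 (Sable), 979 (Onyx), 974 (Verdant), …
The 4 highest are Hale, Talon, Tessera, Sable.
Clearing price = highest rejected bid = $979.
Total revenue = 4 × $979 = $3,916.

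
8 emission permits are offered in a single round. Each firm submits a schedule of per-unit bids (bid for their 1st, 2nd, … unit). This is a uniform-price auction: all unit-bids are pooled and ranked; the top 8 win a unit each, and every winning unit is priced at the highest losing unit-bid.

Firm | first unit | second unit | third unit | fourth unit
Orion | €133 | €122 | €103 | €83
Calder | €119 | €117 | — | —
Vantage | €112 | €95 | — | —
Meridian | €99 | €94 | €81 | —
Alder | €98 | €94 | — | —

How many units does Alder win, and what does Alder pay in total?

Alder: 1 unit, pays €95

Merging the schedules and taking the best 8: 133 (Orion-1), 122 (Orion-2), 119 (Calder-1), 117 (Calder-2), 112 (Vantage-1), 103 (Orion-3), 99 (Meridian-1), 98 (Alder-1)
Highest rejected unit-bid = €95.
Alder wins 1 unit(s) at €95 each.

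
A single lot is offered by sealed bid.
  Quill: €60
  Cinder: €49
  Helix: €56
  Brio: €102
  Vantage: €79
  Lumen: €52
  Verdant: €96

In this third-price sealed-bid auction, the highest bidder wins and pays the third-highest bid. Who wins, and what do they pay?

Bids ranked: 102 (Brio) > 96 (Verdant) > 79 (Vantage) > 60 (Quill) > 56 (Helix) > 52 (Lumen) > …
Brio wins; payment is bid #3 in the ranking = €79.

Brio pays €79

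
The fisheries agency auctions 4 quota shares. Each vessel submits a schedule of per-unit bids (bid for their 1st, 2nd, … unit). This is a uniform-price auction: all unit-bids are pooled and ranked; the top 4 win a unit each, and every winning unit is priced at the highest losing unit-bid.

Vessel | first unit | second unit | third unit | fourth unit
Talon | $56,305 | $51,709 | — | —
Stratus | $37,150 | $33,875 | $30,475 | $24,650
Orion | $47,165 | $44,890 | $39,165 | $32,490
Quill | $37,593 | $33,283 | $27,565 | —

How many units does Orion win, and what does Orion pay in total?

Orion: 2 units, pays $78,330

All unit-bids, highest first — top 4: 56,305 (Talon-1), 51,709 (Talon-2), 47,165 (Orion-1), 44,890 (Orion-2)
First bid not allocated: $39,165.
Orion wins 2 unit(s) at $39,165 each.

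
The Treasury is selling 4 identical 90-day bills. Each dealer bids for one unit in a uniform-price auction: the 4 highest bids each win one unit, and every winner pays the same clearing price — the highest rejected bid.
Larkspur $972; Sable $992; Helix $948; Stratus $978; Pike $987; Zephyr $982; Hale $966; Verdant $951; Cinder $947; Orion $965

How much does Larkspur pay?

Ordering the bids: 992 (Sable), 987 (Pike), 982 (Zephyr), 978 (Stratus), 972 (Larkspur), 966 (Hale), …
Winners (4 units): Sable, Pike, Zephyr, Stratus.
Clearing price = highest rejected bid = $972.
Larkspur does not win → pays $0.

Larkspur pays $0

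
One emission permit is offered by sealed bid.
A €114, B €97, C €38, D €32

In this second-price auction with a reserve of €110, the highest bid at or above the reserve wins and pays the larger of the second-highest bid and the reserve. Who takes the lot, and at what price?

Bids in order: 114 (A) > 97 (B) > 38 (C) > 32 (D)
A has the top bid at or above the reserve (€114).
Second-highest bid €97 is below the reserve €110, so the reserve binds → payment €110.

A pays €110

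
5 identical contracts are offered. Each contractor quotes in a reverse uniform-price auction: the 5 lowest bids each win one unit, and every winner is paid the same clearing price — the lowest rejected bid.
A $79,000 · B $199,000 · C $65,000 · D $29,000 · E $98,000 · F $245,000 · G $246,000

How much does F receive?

Ordering the bids: 29,000 (D), 65,000 (C), 79,000 (A), 98,000 (E), 199,000 (B), 245,000 (F), 246,000 (G)
Winners (5 units): D, C, A, E, B.
Lowest unsuccessful bid: $245,000 → clearing price.
F does not win → is paid $0.

F is paid $0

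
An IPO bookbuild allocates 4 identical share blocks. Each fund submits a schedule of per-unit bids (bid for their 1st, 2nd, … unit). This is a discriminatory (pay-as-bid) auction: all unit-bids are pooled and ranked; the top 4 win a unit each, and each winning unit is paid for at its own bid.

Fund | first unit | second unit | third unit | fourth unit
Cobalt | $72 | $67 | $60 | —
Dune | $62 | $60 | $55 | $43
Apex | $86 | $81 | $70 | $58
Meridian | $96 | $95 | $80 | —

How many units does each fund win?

All unit-bids, highest first — top 4: 96 (Meridian-1), 95 (Meridian-2), 86 (Apex-1), 81 (Apex-2)
Next rejected bid: $80 (not a price — pay-as-bid).
Allocation: Apex 2, Meridian 2.

Apex 2, Meridian 2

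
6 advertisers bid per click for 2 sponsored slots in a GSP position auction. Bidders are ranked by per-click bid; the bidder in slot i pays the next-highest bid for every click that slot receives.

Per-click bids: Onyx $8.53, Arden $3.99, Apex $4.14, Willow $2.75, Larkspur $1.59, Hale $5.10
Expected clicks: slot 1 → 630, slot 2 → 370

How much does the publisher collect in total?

Sorting advertisers: $8.53 (Onyx) > $5.10 (Hale) > $4.14 (Apex) > …
Slot 1: Onyx pays $5.10 × 630 = $3213.00
Slot 2: Hale pays $4.14 × 370 = $1531.80
Total = $4744.80

Total revenue: $4744.80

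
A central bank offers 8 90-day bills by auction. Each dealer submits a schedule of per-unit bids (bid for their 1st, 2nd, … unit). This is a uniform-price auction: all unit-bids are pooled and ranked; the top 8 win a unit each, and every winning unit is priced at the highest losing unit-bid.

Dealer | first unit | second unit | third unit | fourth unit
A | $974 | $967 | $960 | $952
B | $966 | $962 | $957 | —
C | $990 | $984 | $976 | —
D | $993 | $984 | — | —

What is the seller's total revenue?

Total revenue: $7,696

All unit-bids, highest first — top 8: 993 (D-1), 990 (C-1), 984 (C-2), 984 (D-2), 976 (C-3), 974 (A-1), 967 (A-2), 966 (B-1)
The (k+1)-th unit-bid is $962.
Allocation: A 2, B 1, C 3, D 2. Every unit priced at $962.
Revenue = 8 × 962 = $7,696.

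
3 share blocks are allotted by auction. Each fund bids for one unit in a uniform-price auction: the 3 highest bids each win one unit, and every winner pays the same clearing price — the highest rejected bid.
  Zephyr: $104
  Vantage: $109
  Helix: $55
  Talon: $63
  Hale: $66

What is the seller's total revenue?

Bids ranked high→low: 109 (Vantage), 104 (Zephyr), 66 (Hale), 63 (Talon), 55 (Helix)
Top 3: Vantage, Zephyr, Hale.
Highest unsuccessful bid: $63 → clearing price.
Total revenue = 3 × $63 = $189.

Total revenue: $189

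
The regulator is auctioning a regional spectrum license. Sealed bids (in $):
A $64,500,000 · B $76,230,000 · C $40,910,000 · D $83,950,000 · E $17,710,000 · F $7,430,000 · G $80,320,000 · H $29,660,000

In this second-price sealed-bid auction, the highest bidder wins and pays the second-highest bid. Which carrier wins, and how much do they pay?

Bids ranked: 83,950,000 (D) > 80,320,000 (G) > 76,230,000 (B) > 64,500,000 (A) > 40,910,000 (C) > 29,660,000 (H) > …
Second-price: D pays G's bid of $80,320,000.

D pays $80,320,000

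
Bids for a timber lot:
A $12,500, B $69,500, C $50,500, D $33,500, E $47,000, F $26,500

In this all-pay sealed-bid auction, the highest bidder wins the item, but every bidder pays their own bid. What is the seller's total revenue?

Sorting bids: 69,500 (B) > 50,500 (C) > 47,000 (E) > 33,500 (D) > 26,500 (F) > 12,500 (A)
B wins with the top bid; all bids are sunk regardless.
Every bidder forfeits their bid regardless of winning.
Revenue = 12,500 + 69,500 + 50,500 + 33,500 + 47,000 + 26,500 = $239,500.

Total revenue: $239,500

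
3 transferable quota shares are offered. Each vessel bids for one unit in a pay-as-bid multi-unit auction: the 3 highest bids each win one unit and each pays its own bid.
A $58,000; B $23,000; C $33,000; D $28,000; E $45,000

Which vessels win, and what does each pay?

A $58,000, E $45,000, C $33,000

Ordering the bids: 58,000 (A), 45,000 (E), 33,000 (C), 28,000 (D), 23,000 (B)
The 3 highest are A, E, C.
Each winner pays its own bid: A $58,000, E $45,000, C $33,000.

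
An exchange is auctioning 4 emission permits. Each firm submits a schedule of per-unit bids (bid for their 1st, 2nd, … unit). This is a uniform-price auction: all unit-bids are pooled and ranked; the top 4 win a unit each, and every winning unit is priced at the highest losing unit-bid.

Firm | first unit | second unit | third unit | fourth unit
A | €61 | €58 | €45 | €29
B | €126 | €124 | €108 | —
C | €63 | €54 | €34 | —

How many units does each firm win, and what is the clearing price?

B 3, C 1; clearing price €61

Pooled unit-bids ranked (top 4): 126 (B-1), 124 (B-2), 108 (B-3), 63 (C-1)
Highest rejected unit-bid = €61.
Allocation: B 3, C 1.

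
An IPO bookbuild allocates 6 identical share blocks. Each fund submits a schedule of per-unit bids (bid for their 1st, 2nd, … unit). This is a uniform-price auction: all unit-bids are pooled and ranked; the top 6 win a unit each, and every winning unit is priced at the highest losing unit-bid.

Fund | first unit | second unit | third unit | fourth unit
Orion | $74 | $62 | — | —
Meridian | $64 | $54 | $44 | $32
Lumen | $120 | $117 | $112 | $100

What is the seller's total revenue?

Total revenue: $372

Pooled unit-bids ranked (top 6): 120 (Lumen-1), 117 (Lumen-2), 112 (Lumen-3), 100 (Lumen-4), 74 (Orion-1), 64 (Meridian-1)
First bid not allocated: $62.
Allocation: Lumen 4, Meridian 1, Orion 1. Every unit priced at $62.
Revenue = 6 × 62 = $372.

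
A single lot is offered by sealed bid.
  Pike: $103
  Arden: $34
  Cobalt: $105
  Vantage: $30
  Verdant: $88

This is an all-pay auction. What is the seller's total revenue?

Bids in order: 105 (Cobalt) > 103 (Pike) > 88 (Verdant) > 34 (Arden) > 30 (Vantage)
Cobalt wins with the top bid; all bids are sunk regardless.
Every bidder forfeits their bid regardless of winning.
Revenue = 103 + 34 + 105 + 30 + 88 = $360.

Total revenue: $360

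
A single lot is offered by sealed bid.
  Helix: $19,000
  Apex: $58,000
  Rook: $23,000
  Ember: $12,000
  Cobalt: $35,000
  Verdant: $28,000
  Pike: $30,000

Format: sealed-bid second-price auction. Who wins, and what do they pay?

Sealed-bid second-price auction: the highest bidder wins and pays the second-highest bid.
Bids in order: 58,000 (Apex) > 35,000 (Cobalt) > 30,000 (Pike) > 28,000 (Verdant) > 23,000 (Rook) > 19,000 (Helix) > …
Second-price: Apex pays Cobalt's bid of $35,000.

Apex pays $35,000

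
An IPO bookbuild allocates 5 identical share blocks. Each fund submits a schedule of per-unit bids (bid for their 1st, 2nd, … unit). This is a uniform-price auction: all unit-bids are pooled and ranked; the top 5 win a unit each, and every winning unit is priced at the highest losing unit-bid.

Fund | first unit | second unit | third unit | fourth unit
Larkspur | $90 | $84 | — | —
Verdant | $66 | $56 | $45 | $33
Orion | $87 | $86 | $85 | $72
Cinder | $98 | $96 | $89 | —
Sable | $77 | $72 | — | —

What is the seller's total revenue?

Merging the schedules and taking the best 5: 98 (Cinder-1), 96 (Cinder-2), 90 (Larkspur-1), 89 (Cinder-3), 87 (Orion-1)
Highest rejected unit-bid = $86.
Allocation: Cinder 3, Larkspur 1, Orion 1. Every unit priced at $86.
Revenue = 5 × 86 = $430.

Total revenue: $430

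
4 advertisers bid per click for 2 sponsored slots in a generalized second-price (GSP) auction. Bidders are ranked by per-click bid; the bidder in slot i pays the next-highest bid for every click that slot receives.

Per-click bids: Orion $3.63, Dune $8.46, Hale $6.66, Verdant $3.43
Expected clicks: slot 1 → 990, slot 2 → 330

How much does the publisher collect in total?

Per-click bids in order: $8.46 (Dune) > $6.66 (Hale) > $3.63 (Orion) > …
Slot 1: Dune pays $6.66 × 990 = $6593.40
Slot 2: Hale pays $3.63 × 330 = $1197.90
Total = $7791.30

Total revenue: $7791.30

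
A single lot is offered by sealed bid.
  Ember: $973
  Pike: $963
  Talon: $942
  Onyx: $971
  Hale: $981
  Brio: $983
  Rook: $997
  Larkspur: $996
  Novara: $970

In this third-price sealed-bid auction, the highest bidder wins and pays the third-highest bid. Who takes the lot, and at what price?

Rook pays $983

Third-price sealed-bid auction: the highest bidder wins and pays the third-highest bid.
Sorting bids: 997 (Rook) > 996 (Larkspur) > 983 (Brio) > 981 (Hale) > 973 (Ember) > 971 (Onyx) > …
Rook is highest; pays the third-highest bid, $983.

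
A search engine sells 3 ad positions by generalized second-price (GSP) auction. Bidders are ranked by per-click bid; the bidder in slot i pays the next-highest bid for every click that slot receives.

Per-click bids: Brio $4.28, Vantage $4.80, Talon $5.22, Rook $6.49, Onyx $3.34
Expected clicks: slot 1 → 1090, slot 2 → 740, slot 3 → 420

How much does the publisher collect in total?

Total revenue: $11039.40

Ranked by bid: $6.49 (Rook) > $5.22 (Talon) > $4.80 (Vantage) > $4.28 (Brio) > …
Slot 1: Rook pays $5.22 × 1090 = $5689.80
Slot 2: Talon pays $4.80 × 740 = $3552.00
Slot 3: Vantage pays $4.28 × 420 = $1797.60
Total = $11039.40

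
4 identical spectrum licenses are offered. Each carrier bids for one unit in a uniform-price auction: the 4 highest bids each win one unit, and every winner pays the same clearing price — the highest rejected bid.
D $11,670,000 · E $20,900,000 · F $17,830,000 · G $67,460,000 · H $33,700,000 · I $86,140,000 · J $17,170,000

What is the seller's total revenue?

Ordering the bids: 86,140,000 (I), 67,460,000 (G), 33,700,000 (H), 20,900,000 (E), 17,830,000 (F), 17,170,000 (J), …
Winners (4 units): I, G, H, E.
Highest unsuccessful bid: $17,830,000 → clearing price.
Total revenue = 4 × $17,830,000 = $71,320,000.

Total revenue: $71,320,000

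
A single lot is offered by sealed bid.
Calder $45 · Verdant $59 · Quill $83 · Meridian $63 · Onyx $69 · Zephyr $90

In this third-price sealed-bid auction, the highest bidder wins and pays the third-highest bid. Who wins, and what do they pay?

Zephyr pays $69

Sorting bids: 90 (Zephyr) > 83 (Quill) > 69 (Onyx) > 63 (Meridian) > 59 (Verdant) > 45 (Calder)
Zephyr wins; payment is bid #3 in the ranking = $69.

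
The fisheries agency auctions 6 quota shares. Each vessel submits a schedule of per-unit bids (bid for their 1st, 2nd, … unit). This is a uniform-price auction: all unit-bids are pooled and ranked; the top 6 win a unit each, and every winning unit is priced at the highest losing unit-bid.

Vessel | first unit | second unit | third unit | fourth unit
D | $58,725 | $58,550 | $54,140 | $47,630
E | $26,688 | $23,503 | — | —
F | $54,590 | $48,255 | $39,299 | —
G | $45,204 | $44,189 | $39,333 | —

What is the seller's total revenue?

Total revenue: $271,224

Pooled unit-bids ranked (top 6): 58,725 (D-1), 58,550 (D-2), 54,590 (F-1), 54,140 (D-3), 48,255 (F-2), 47,630 (D-4)
Highest rejected unit-bid = $45,204.
Allocation: D 4, F 2. Every unit priced at $45,204.
Revenue = 6 × 45,204 = $271,224.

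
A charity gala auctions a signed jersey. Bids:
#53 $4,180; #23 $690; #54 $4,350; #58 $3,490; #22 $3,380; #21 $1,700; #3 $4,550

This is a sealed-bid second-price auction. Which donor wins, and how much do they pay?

Bids ranked: 4,550 (#3) > 4,350 (#54) > 4,180 (#53) > 3,490 (#58) > 3,380 (#22) > 1,700 (#21) > …
#3 wins with the highest bid; price is set by the runner-up at $4,350.

#3 pays $4,350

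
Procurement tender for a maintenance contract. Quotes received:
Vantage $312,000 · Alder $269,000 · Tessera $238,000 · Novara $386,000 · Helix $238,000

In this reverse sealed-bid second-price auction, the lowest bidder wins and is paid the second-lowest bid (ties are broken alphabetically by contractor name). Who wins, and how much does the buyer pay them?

Helix is paid $238,000

Bids in order: 238,000 (Helix) < 238,000 (Tessera) < 269,000 (Alder) < 312,000 (Vantage) < 386,000 (Novara)
Tie at $238,000 → Helix wins by tie-break.
Helix wins with the lowest bid; price is set by the runner-up at $238,000.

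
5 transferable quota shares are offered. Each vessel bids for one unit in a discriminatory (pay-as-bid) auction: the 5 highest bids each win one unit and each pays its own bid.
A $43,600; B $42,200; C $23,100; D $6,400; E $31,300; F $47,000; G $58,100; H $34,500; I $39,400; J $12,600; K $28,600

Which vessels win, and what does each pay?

Sorting: 58,100 (G), 47,000 (F), 43,600 (A), 42,200 (B), 39,400 (I), 34,500 (H), 31,300 (E), …
Top 5: G, F, A, B, I.
Each winner pays its own bid: G $58,100, F $47,000, A $43,600, B $42,200, I $39,400.

G $58,100, F $47,000, A $43,600, B $42,200, I $39,400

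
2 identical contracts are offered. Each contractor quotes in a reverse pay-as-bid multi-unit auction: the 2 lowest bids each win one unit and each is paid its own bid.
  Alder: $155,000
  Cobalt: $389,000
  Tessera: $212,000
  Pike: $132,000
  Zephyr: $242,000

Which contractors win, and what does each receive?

Ordering the bids: 132,000 (Pike), 155,000 (Alder), 212,000 (Tessera), 242,000 (Zephyr), …
Winners (2 units): Pike, Alder.
Each winner is paid its own bid: Pike $132,000, Alder $155,000.

Pike $132,000, Alder $155,000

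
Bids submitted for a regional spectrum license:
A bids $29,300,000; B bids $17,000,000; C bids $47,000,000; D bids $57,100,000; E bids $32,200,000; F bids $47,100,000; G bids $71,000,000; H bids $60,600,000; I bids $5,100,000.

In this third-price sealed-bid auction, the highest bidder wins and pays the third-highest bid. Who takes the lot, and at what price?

Rule: the highest bidder wins and pays the third-highest bid.
Bids in order: 71,000,000 (G) > 60,600,000 (H) > 57,100,000 (D) > 47,100,000 (F) > 47,000,000 (C) > 32,200,000 (E) > …
G is highest; pays the third-highest bid, $57,100,000.

G pays $57,100,000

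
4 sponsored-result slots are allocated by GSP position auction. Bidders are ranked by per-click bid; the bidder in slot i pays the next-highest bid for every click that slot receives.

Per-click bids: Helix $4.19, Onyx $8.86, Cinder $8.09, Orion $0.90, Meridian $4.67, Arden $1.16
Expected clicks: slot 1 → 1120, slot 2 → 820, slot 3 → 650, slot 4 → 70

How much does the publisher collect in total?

Total revenue: $15694.90

Ranked by bid: $8.86 (Onyx) > $8.09 (Cinder) > $4.67 (Meridian) > $4.19 (Helix) > $1.16 (Arden) > …
Slot 1: Onyx pays $8.09 × 1120 = $9060.80
Slot 2: Cinder pays $4.67 × 820 = $3829.40
Slot 3: Meridian pays $4.19 × 650 = $2723.50
Slot 4: Helix pays $1.16 × 70 = $81.20
Total = $15694.90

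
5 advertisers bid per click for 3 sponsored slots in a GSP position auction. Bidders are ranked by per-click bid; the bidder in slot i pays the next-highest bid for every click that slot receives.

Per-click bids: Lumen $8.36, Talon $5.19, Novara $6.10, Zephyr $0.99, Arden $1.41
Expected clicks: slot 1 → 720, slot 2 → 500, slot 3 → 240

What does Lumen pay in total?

Lumen pays $4392.00

Ranked by bid: $8.36 (Lumen) > $6.10 (Novara) > $5.19 (Talon) > $1.41 (Arden) > …
Lumen holds slot 1 → pays next bid $6.10 × 720 clicks = $4392.00.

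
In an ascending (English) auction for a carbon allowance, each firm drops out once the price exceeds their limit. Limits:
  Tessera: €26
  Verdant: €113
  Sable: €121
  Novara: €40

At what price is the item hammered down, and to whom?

Sable wins at €113

Limits ranked: 121 (Sable) > 113 (Verdant) > 40 (Novara) > 26 (Tessera)
Once the price passes €113, only Sable is left; the hammer falls at Verdant's limit of €113.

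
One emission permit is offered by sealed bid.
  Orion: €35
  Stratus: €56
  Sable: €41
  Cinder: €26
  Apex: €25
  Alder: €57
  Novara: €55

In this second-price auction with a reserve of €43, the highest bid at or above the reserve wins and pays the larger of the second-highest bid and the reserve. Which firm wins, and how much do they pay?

Bids ranked: 57 (Alder) > 56 (Stratus) > 55 (Novara) > 41 (Sable) > 35 (Orion) > 26 (Cinder) > …
Highest eligible bid: Alder at €57.
max(second-highest €56, reserve €43) = €56; the reserve does not bind.

Alder pays €56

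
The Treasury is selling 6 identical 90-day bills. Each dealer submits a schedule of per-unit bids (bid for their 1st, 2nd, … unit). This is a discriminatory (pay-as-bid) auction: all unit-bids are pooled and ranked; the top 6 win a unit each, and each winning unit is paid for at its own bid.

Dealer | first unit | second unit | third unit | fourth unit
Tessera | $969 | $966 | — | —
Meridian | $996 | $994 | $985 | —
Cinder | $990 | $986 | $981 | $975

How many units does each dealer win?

All unit-bids, highest first — top 6: 996 (Meridian-1), 994 (Meridian-2), 990 (Cinder-1), 986 (Cinder-2), 985 (Meridian-3), 981 (Cinder-3)
Next rejected bid: $975 (not a price — pay-as-bid).
Allocation: Cinder 3, Meridian 3.

Cinder 3, Meridian 3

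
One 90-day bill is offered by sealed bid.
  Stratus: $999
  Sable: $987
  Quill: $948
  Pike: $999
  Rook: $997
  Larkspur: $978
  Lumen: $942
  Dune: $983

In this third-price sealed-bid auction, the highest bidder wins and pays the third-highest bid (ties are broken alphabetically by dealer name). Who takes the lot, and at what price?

Rule: the highest bidder wins and pays the third-highest bid.
Bids ranked: 999 (Pike) > 999 (Stratus) > 997 (Rook) > 987 (Sable) > 983 (Dune) > 978 (Larkspur) > …
Pike and Stratus tie at $999; tie-break gives it to Pike.
Pike wins; payment is bid #3 in the ranking = $997.

Pike pays $997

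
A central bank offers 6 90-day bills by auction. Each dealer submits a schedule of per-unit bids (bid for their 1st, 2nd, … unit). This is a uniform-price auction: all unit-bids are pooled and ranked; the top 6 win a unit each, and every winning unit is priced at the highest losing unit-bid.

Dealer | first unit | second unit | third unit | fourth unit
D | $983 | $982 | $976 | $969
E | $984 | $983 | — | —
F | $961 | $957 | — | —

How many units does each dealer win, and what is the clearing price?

D 4, E 2; clearing price $961

All unit-bids, highest first — top 6: 984 (E-1), 983 (D-1), 983 (E-2), 982 (D-2), 976 (D-3), 969 (D-4)
The (k+1)-th unit-bid is $961.
Allocation: D 4, E 2.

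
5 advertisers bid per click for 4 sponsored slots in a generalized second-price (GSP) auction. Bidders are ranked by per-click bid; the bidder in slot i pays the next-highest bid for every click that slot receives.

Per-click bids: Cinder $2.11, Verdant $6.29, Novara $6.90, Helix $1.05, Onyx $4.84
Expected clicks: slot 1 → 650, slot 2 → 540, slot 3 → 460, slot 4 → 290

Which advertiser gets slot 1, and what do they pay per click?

Novara; $6.29 per click

Sorting advertisers: $6.90 (Novara) > $6.29 (Verdant) > $4.84 (Onyx) > $2.11 (Cinder) > $1.05 (Helix)
Slot 1 goes to the first-ranked bidder, Novara, who pays the next bid down: $6.29/click.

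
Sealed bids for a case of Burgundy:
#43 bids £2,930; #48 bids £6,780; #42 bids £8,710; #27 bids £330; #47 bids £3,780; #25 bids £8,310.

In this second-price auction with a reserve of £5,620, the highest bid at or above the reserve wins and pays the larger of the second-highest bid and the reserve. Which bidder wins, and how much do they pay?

#42 pays £8,310

Bids ranked: 8,710 (#42) > 8,310 (#25) > 6,780 (#48) > 3,780 (#47) > 2,930 (#43) > 330 (#27)
#42 has the top bid at or above the reserve (£8,710).
Second-highest bid £8,310 exceeds the reserve £5,620 → payment £8,310.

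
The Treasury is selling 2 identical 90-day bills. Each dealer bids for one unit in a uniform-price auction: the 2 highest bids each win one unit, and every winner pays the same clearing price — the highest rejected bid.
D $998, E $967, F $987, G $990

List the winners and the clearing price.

D, G; each pays $987

Bids ranked high→low: 998 (D), 990 (G), 987 (F), 967 (E)
Top 2: D, G.
Clearing price = highest rejected bid = $987.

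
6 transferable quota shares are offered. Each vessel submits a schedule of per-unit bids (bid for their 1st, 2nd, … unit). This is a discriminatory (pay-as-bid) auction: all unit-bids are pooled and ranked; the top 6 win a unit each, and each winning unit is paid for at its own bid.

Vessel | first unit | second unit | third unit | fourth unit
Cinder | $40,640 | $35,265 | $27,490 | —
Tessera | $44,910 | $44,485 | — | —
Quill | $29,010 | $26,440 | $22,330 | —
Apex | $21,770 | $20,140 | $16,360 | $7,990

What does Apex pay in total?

All unit-bids, highest first — top 6: 44,910 (Tessera-1), 44,485 (Tessera-2), 40,640 (Cinder-1), 35,265 (Cinder-2), 29,010 (Quill-1), 27,490 (Cinder-3)
Next rejected bid: $26,440 (not a price — pay-as-bid).
Apex wins no units.

Apex pays $0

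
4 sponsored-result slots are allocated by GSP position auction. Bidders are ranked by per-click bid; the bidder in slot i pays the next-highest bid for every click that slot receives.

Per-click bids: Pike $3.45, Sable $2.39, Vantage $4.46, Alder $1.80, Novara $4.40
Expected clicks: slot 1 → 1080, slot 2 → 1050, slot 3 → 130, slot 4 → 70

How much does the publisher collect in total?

Total revenue: $8811.20

Per-click bids in order: $4.46 (Vantage) > $4.40 (Novara) > $3.45 (Pike) > $2.39 (Sable) > $1.80 (Alder)
Slot 1: Vantage pays $4.40 × 1080 = $4752.00
Slot 2: Novara pays $3.45 × 1050 = $3622.50
Slot 3: Pike pays $2.39 × 130 = $310.70
Slot 4: Sable pays $1.80 × 70 = $126.00
Total = $8811.20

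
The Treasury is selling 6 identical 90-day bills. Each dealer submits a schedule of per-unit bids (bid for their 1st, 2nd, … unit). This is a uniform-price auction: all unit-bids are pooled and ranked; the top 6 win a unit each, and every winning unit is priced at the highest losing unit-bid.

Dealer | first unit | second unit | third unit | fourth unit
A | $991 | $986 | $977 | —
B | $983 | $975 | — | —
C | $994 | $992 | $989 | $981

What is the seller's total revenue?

All unit-bids, highest first — top 6: 994 (C-1), 992 (C-2), 991 (A-1), 989 (C-3), 986 (A-2), 983 (B-1)
Highest rejected unit-bid = $981.
Allocation: A 2, B 1, C 3. Every unit priced at $981.
Revenue = 6 × 981 = $5,886.

Total revenue: $5,886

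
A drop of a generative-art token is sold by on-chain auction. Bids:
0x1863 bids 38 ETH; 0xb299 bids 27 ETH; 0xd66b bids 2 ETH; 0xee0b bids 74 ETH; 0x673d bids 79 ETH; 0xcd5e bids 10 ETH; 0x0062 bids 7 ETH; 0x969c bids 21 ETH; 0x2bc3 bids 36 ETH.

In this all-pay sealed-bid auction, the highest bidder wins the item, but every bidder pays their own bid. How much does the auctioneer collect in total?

Rule: the highest bidder wins the item, but every bidder pays their own bid.
Sorting bids: 79 (0x673d) > 74 (0xee0b) > 38 (0x1863) > 36 (0x2bc3) > 27 (0xb299) > 21 (0x969c) > …
Every bidder forfeits their bid regardless of winning.
Revenue = 38 + 27 + 2 + 74 + 79 + 10 + 7 + 21 + 36 = 294 ETH.

Total revenue: 294 ETH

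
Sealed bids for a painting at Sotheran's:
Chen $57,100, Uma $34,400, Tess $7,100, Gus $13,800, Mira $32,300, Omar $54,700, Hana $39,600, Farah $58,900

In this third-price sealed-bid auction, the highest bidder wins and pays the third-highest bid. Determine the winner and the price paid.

Farah pays $54,700

Rule: the highest bidder wins and pays the third-highest bid.
Bids in order: 58,900 (Farah) > 57,100 (Chen) > 54,700 (Omar) > 39,600 (Hana) > 34,400 (Uma) > 32,300 (Mira) > …
Farah is highest; pays the third-highest bid, $54,700.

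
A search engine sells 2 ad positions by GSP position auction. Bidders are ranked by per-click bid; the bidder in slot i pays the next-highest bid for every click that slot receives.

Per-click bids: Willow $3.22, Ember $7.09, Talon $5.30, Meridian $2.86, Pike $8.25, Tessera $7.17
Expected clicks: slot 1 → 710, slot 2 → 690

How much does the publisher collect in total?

Ranked by bid: $8.25 (Pike) > $7.17 (Tessera) > $7.09 (Ember) > …
Slot 1: Pike pays $7.17 × 710 = $5090.70
Slot 2: Tessera pays $7.09 × 690 = $4892.10
Total = $9982.80

Total revenue: $9982.80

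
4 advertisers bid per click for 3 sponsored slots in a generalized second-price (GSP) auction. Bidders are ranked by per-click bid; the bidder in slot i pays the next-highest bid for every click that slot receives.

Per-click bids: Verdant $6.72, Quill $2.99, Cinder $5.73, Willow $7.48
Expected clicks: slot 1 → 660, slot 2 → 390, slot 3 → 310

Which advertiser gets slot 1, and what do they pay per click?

Sorting advertisers: $7.48 (Willow) > $6.72 (Verdant) > $5.73 (Cinder) > $2.99 (Quill)
Slot 1 goes to the first-ranked bidder, Willow, who pays the next bid down: $6.72/click.

Willow; $6.72 per click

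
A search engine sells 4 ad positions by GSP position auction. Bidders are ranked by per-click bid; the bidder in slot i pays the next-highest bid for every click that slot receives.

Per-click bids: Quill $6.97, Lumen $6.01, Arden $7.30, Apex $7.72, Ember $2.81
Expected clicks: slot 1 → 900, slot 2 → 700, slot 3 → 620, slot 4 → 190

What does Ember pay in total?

Ember pays $0.00

Sorting advertisers: $7.72 (Apex) > $7.30 (Arden) > $6.97 (Quill) > $6.01 (Lumen) > $2.81 (Ember)
Ember ranks below slot 4 → no slot, pays nothing.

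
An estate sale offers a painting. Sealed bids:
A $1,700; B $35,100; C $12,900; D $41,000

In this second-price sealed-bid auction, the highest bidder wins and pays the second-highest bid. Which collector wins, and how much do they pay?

D pays $35,100

Bids in order: 41,000 (D) > 35,100 (B) > 12,900 (C) > 1,700 (A)
D wins with the highest bid; price is set by the runner-up at $35,100.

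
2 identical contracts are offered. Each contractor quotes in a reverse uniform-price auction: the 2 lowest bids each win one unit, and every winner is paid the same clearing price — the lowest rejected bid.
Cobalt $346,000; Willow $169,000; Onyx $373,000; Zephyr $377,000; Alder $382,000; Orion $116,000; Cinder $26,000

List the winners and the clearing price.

Cinder, Orion; each is paid $169,000

Bids ranked low→high: 26,000 (Cinder), 116,000 (Orion), 169,000 (Willow), 346,000 (Cobalt), …
Winners (2 units): Cinder, Orion.
First losing bid is Willow's $169,000, which sets the uniform price.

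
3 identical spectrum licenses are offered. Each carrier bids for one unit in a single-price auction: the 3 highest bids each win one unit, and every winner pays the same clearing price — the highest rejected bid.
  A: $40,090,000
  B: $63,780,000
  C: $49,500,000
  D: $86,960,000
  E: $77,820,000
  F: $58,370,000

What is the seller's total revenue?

Sorting: 86,960,000 (D), 77,820,000 (E), 63,780,000 (B), 58,370,000 (F), 49,500,000 (C), …
The 3 highest are D, E, B.
Highest unsuccessful bid: $58,370,000 → clearing price.
Total revenue = 3 × $58,370,000 = $175,110,000.

Total revenue: $175,110,000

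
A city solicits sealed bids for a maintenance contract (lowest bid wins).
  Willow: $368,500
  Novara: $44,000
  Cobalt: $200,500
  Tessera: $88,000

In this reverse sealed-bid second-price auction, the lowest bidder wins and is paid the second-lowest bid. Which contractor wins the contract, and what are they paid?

Rule: the lowest bidder wins and is paid the second-lowest bid.
Bids in order: 44,000 (Novara) < 88,000 (Tessera) < 200,500 (Cobalt) < 368,500 (Willow)
Novara is lowest; is paid the second-lowest bid, $88,000.

Novara is paid $88,000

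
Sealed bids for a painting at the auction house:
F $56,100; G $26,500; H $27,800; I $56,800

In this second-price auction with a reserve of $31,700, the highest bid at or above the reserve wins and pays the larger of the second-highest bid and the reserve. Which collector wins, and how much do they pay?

Bids in order: 56,800 (I) > 56,100 (F) > 27,800 (H) > 26,500 (G)
I has the top bid at or above the reserve ($56,800).
max(second-highest $56,100, reserve $31,700) = $56,100; the reserve does not bind.

I pays $56,100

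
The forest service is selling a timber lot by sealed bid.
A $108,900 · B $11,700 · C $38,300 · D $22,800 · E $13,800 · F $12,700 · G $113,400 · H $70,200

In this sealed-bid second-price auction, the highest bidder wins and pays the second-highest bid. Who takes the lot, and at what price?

G pays $108,900

Sorting bids: 113,400 (G) > 108,900 (A) > 70,200 (H) > 38,300 (C) > 22,800 (D) > 13,800 (E) > …
Second-price: G pays A's bid of $108,900.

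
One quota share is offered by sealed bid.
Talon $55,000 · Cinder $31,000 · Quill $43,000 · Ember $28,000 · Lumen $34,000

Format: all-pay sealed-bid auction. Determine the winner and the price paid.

Rule: the highest bidder wins the item, but every bidder pays their own bid.
Bids ranked: 55,000 (Talon) > 43,000 (Quill) > 34,000 (Lumen) > 31,000 (Cinder) > 28,000 (Ember)
Talon wins with the top bid; all bids are sunk regardless.

Talon pays $55,000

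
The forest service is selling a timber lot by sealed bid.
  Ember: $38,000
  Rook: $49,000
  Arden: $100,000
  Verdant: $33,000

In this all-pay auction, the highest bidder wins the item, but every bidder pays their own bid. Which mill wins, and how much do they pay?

Arden pays $100,000

Rule: the highest bidder wins the item, but every bidder pays their own bid.
Bids ranked: 100,000 (Arden) > 49,000 (Rook) > 38,000 (Ember) > 33,000 (Verdant)
Arden is highest and takes the item; every bidder forfeits their bid.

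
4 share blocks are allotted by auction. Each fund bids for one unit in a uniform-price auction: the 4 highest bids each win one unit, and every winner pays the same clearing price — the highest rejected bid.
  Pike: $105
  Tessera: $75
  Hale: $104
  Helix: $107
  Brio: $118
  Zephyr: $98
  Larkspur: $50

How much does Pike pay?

Pike pays $98

Ordering the bids: 118 (Brio), 107 (Helix), 105 (Pike), 104 (Hale), 98 (Zephyr), 75 (Tessera), …
Top 4: Brio, Helix, Pike, Hale.
First losing bid is Zephyr's $98, which sets the uniform price.
Pike wins → pays $98.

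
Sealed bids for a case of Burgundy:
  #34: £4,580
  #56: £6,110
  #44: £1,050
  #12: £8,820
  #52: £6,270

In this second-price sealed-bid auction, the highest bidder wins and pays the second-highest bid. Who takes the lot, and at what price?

Rule: the highest bidder wins and pays the second-highest bid.
Bids in order: 8,820 (#12) > 6,270 (#52) > 6,110 (#56) > 4,580 (#34) > 1,050 (#44)
#12 wins with the highest bid; price is set by the runner-up at £6,270.

#12 pays £6,270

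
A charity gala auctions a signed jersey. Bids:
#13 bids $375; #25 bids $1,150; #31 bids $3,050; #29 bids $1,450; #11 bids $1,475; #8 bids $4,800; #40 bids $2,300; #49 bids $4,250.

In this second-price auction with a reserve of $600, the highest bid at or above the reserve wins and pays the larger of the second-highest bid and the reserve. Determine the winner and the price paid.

Bids in order: 4,800 (#8) > 4,250 (#49) > 3,050 (#31) > 2,300 (#40) > 1,475 (#11) > 1,450 (#29) > …
#8 has the top bid at or above the reserve ($4,800).
max(second-highest $4,250, reserve $600) = $4,250; the reserve does not bind.

#8 pays $4,250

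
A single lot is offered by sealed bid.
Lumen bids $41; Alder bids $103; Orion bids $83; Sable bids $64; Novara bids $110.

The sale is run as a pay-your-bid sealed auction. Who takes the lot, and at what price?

Bids ranked: 110 (Novara) > 103 (Alder) > 83 (Orion) > 64 (Sable) > 41 (Lumen)
First-price: Novara pays what they bid, $110.

Novara pays $110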